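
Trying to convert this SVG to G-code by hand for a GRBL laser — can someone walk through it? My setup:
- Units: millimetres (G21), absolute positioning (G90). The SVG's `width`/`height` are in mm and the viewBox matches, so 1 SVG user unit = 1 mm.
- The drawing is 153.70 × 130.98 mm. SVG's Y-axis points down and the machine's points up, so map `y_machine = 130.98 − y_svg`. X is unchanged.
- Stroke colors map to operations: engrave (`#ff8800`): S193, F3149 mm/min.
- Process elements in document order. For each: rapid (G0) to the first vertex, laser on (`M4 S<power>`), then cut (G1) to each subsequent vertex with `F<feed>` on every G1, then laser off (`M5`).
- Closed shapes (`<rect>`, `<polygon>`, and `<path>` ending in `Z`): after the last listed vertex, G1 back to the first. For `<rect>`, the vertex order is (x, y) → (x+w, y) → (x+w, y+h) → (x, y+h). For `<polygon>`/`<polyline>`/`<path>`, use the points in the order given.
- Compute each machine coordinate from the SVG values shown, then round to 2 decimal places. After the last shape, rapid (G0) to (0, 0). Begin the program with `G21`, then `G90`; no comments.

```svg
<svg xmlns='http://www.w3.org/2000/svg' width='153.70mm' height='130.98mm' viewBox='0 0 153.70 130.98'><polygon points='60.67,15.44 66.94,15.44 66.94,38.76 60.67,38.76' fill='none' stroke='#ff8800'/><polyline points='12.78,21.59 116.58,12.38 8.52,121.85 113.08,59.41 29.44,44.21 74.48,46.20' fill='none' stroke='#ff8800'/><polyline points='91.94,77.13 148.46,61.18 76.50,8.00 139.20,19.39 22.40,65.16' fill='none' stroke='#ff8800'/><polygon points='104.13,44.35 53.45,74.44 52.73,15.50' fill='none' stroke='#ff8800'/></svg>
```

G21
G90
G0 X60.67 Y115.54
M4 S193
G1 X66.94 Y115.54 F3149
G1 X66.94 Y92.22 F3149
G1 X60.67 Y92.22 F3149
G1 X60.67 Y115.54 F3149
M5
G0 X12.78 Y109.39
M4 S193
G1 X116.58 Y118.60 F3149
G1 X8.52 Y9.13 F3149
G1 X113.08 Y71.57 F3149
G1 X29.44 Y86.77 F3149
G1 X74.48 Y84.78 F3149
M5
G0 X91.94 Y53.85
M4 S193
G1 X148.46 Y69.80 F3149
G1 X76.50 Y122.98 F3149
G1 X139.20 Y111.59 F3149
G1 X22.40 Y65.82 F3149
M5
G0 X104.13 Y86.63
M4 S193
G1 X53.45 Y56.54 F3149
G1 X52.73 Y115.48 F3149
G1 X104.13 Y86.63 F3149
M5
G0 X0.00 Y0.00

1 u = 1 mm; y_m = 130.98 − y.

[1] `<polygon>` rectangle, #ff8800→engrave S193 F3149: (60.67,115.54) → (66.94,115.54) → (66.94,92.22) → (60.67,92.22) → (60.67,115.54) (closed)

[2] `<polyline>` open polyline, #ff8800→engrave S193 F3149: (12.78,109.39) → (116.58,118.60) → (8.52,9.13) → (113.08,71.57) → (29.44,86.77) → (74.48,84.78)

[3] `<polyline>` open polyline, #ff8800→engrave S193 F3149: (91.94,53.85) → (148.46,69.80) → (76.50,122.98) → (139.20,111.59) → (22.40,65.82)

[4] `<polygon>` regular polygon, #ff8800→engrave S193 F3149: (104.13,86.63) → (53.45,56.54) → (52.73,115.48) → (104.13,86.63) (closed)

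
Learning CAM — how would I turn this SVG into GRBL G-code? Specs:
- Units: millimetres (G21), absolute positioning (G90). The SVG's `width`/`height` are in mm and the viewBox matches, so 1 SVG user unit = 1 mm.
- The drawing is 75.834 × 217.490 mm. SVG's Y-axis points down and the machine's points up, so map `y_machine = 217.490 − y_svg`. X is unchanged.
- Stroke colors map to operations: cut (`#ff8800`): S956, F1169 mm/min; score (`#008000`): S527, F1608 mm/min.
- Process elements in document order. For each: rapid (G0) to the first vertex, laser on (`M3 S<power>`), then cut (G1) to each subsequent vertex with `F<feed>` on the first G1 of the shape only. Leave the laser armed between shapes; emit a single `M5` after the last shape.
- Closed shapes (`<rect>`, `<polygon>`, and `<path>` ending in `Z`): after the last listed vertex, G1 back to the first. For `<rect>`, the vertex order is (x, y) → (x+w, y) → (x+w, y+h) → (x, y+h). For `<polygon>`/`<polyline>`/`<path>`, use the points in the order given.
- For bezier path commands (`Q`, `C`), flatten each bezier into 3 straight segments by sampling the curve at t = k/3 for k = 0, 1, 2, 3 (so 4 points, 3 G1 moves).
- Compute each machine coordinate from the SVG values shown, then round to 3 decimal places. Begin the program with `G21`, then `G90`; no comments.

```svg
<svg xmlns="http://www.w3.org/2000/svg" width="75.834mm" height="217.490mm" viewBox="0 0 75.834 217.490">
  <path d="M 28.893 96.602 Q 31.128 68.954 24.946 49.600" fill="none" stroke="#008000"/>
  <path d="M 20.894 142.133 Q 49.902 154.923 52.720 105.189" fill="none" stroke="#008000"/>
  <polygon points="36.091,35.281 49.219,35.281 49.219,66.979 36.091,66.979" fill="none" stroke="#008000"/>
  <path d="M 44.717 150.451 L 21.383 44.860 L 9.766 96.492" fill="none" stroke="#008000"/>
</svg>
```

G21
G90
G0 X28.893 Y120.888
M3 S527
G1 X29.448 Y138.398 F1608
G1 X28.132 Y154.066
G1 X24.946 Y167.890
G0 X20.894 Y75.357
M3 S527
G1 X37.323 Y73.777 F1608
G1 X47.931 Y86.092
G1 X52.720 Y112.301
G0 X36.091 Y182.209
M3 S527
G1 X49.219 Y182.209 F1608
G1 X49.219 Y150.511
G1 X36.091 Y150.511
G1 X36.091 Y182.209
G0 X44.717 Y67.039
M3 S527
G1 X21.383 Y172.630 F1608
G1 X9.766 Y120.998
M5

Since the viewBox matches the mm dimensions, user units are millimetres directly. The only transform is the Y-flip y_m = 217.490 − y_svg.

Shape 1 is a quadratic bezier drawn with `<path>`. Its stroke #008000 means score at S527, F1608. After flipping Y the toolpath is (28.893,120.888) → (29.448,138.398) → (28.132,154.066) → (24.946,167.890).

Shape 2 is a quadratic bezier drawn with `<path>`. Its stroke #008000 means score at S527, F1608. After flipping Y the toolpath is (20.894,75.357) → (37.323,73.777) → (47.931,86.092) → (52.720,112.301).

Shape 3 is a rectangle drawn with `<polygon>`. Its stroke #008000 means score at S527, F1608. After flipping Y the toolpath is (36.091,182.209) → (49.219,182.209) → (49.219,150.511) → (36.091,150.511) → (36.091,182.209), returning to the start.

Shape 4 is a open polyline drawn with `<path>`. Its stroke #008000 means score at S527, F1608. After flipping Y the toolpath is (44.717,67.039) → (21.383,172.630) → (9.766,120.998).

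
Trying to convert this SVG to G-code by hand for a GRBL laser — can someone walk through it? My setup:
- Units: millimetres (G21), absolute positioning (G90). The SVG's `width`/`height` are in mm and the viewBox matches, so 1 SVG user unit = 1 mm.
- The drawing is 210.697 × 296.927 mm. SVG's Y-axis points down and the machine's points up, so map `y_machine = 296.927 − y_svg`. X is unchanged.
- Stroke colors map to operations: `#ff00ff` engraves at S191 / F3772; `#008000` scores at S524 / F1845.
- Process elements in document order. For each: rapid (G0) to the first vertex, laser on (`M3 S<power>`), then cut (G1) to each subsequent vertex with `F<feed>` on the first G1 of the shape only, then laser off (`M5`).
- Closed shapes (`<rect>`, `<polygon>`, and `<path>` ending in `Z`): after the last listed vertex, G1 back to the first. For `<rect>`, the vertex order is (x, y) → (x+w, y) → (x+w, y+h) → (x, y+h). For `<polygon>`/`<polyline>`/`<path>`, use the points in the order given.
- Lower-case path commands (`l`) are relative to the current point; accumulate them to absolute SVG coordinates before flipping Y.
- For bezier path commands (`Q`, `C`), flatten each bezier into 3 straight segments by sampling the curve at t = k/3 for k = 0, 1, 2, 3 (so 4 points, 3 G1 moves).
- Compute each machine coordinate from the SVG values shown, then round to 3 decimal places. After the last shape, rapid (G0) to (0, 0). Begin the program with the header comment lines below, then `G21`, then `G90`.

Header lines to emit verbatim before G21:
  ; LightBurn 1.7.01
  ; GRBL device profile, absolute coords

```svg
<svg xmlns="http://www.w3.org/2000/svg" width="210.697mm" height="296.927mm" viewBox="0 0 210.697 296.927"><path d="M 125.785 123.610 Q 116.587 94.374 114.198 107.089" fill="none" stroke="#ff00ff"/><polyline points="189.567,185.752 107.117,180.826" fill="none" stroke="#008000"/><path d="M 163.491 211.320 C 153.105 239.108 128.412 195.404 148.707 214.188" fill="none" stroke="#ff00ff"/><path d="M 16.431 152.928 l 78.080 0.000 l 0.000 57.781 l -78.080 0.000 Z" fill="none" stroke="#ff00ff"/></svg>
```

Since the viewBox matches the mm dimensions, user units are millimetres directly. The only transform is the Y-flip y_m = 296.927 − y_svg.

Shape 1 is a quadratic bezier drawn with `<path>`. Its stroke #ff00ff means engrave at S191, F3772. After flipping Y the toolpath is (125.785,173.317) → (120.410,188.146) → (116.547,193.653) → (114.198,189.838).

Shape 2 is a line segment drawn with `<polyline>`. Its stroke #008000 means score at S524, F1845. After flipping Y the toolpath is (189.567,111.175) → (107.117,116.101).

Shape 3 is a cubic bezier drawn with `<path>`. Its stroke #ff00ff means engrave at S191, F3772. After flipping Y the toolpath is (163.491,85.607) → (150.532,76.687) → (141.212,85.656) → (148.707,82.739).

Shape 4 is a rectangle drawn with `<path>`. Its stroke #ff00ff means engrave at S191, F3772. After flipping Y the toolpath is (16.431,143.999) → (94.511,143.999) → (94.511,86.218) → (16.431,86.218) → (16.431,143.999), returning to the start.

; LightBurn 1.7.01
; GRBL device profile, absolute coords
G21
G90
G0 X125.785 Y173.317
M3 S191
G1 X120.410 Y188.146 F3772
G1 X116.547 Y193.653
G1 X114.198 Y189.838
M5
G0 X189.567 Y111.175
M3 S524
G1 X107.117 Y116.101 F1845
M5
G0 X163.491 Y85.607
M3 S191
G1 X150.532 Y76.687 F3772
G1 X141.212 Y85.656
G1 X148.707 Y82.739
M5
G0 X16.431 Y143.999
M3 S191
G1 X94.511 Y143.999 F3772
G1 X94.511 Y86.218
G1 X16.431 Y86.218
G1 X16.431 Y143.999
M5
G0 X0.000 Y0.000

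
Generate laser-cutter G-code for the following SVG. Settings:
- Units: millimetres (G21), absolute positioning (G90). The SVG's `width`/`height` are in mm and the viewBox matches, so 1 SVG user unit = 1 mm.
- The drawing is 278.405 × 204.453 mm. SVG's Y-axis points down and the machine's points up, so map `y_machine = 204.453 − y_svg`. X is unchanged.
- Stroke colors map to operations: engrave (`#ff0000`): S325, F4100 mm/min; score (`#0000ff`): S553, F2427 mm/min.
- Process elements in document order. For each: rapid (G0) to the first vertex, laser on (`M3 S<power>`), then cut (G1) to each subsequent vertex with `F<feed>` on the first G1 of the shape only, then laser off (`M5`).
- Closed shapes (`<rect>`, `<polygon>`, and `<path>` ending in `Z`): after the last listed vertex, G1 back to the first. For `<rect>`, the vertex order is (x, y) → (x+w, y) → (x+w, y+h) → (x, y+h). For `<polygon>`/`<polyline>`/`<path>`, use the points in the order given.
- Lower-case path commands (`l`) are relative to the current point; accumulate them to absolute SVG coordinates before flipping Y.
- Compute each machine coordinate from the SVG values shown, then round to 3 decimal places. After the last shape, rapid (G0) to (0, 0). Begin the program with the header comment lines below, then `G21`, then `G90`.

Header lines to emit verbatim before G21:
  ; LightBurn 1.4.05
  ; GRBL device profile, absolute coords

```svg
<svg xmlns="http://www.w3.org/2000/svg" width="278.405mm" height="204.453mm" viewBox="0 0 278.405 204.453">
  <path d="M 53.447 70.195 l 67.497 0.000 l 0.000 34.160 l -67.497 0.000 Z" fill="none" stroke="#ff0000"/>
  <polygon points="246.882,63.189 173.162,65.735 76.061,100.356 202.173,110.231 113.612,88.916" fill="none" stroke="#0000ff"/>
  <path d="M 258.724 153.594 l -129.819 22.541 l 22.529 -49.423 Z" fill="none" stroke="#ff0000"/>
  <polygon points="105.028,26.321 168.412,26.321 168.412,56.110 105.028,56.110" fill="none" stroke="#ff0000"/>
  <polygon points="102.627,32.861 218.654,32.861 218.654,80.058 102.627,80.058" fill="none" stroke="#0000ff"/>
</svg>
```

; LightBurn 1.4.05
; GRBL device profile, absolute coords
G21
G90
G0 X53.447 Y134.258
M3 S325
G1 X120.944 Y134.258 F4100
G1 X120.944 Y100.098
G1 X53.447 Y100.098
G1 X53.447 Y134.258
M5
G0 X246.882 Y141.264
M3 S553
G1 X173.162 Y138.718 F2427
G1 X76.061 Y104.097
G1 X202.173 Y94.222
G1 X113.612 Y115.537
G1 X246.882 Y141.264
M5
G0 X258.724 Y50.859
M3 S325
G1 X128.905 Y28.318 F4100
G1 X151.434 Y77.741
G1 X258.724 Y50.859
M5
G0 X105.028 Y178.132
M3 S325
G1 X168.412 Y178.132 F4100
G1 X168.412 Y148.343
G1 X105.028 Y148.343
G1 X105.028 Y178.132
M5
G0 X102.627 Y171.592
M3 S553
G1 X218.654 Y171.592 F2427
G1 X218.654 Y124.395
G1 X102.627 Y124.395
G1 X102.627 Y171.592
M5
G0 X0.000 Y0.000

Since the viewBox matches the mm dimensions, user units are millimetres directly. The only transform is the Y-flip y_m = 204.453 − y_svg.

Shape 1 is a rectangle drawn with `<path>`. Its stroke #ff0000 means engrave at S325, F4100. After flipping Y the toolpath is (53.447,134.258) → (120.944,134.258) → (120.944,100.098) → (53.447,100.098) → (53.447,134.258), returning to the start.

Shape 2 is a closed polygon drawn with `<polygon>`. Its stroke #0000ff means score at S553, F2427. After flipping Y the toolpath is (246.882,141.264) → (173.162,138.718) → (76.061,104.097) → (202.173,94.222) → (113.612,115.537) → (246.882,141.264), returning to the start.

Shape 3 is a closed polygon drawn with `<path>`. Its stroke #ff0000 means engrave at S325, F4100. After flipping Y the toolpath is (258.724,50.859) → (128.905,28.318) → (151.434,77.741) → (258.724,50.859), returning to the start.

Shape 4 is a rectangle drawn with `<polygon>`. Its stroke #ff0000 means engrave at S325, F4100. After flipping Y the toolpath is (105.028,178.132) → (168.412,178.132) → (168.412,148.343) → (105.028,148.343) → (105.028,178.132), returning to the start.

Shape 5 is a rectangle drawn with `<polygon>`. Its stroke #0000ff means score at S553, F2427. After flipping Y the toolpath is (102.627,171.592) → (218.654,171.592) → (218.654,124.395) → (102.627,124.395) → (102.627,171.592), returning to the start.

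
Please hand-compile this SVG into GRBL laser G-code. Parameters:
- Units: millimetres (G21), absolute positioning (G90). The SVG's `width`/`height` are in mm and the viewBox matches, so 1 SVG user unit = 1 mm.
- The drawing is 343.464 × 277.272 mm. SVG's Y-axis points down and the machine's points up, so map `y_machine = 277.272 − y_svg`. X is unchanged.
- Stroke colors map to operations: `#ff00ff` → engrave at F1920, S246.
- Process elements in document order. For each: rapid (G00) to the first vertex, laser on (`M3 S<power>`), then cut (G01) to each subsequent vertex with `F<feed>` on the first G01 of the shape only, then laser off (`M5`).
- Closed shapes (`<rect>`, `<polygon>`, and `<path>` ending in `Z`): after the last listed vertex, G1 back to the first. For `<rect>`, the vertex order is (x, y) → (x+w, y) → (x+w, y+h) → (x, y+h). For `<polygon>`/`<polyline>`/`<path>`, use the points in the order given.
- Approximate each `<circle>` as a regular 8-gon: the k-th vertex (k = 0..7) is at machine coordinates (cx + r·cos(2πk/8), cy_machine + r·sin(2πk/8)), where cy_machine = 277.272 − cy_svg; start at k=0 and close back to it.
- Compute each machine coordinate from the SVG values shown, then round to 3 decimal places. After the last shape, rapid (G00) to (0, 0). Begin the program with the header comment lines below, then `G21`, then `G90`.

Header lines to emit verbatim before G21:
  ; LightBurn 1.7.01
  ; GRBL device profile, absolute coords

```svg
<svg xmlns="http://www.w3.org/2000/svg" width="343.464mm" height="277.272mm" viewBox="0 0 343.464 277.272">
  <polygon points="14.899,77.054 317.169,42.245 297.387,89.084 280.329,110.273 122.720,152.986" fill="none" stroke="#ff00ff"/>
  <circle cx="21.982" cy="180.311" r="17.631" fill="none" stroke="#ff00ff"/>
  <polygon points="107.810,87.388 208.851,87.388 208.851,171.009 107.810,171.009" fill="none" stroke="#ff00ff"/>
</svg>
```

Since the viewBox matches the mm dimensions, user units are millimetres directly. The only transform is the Y-flip y_m = 277.272 − y_svg.

Shape 1 is a closed polygon drawn with `<polygon>`. Its stroke #ff00ff means engrave at S246, F1920. After flipping Y the toolpath is (14.899,200.218) → (317.169,235.027) → (297.387,188.188) → (280.329,166.999) → (122.720,124.286) → (14.899,200.218), returning to the start.

Shape 2 is a circle drawn with `<circle>`. Its stroke #ff00ff means engrave at S246, F1920. After flipping Y the toolpath is (39.613,96.961) → (34.449,109.428) → (21.982,114.592) → (9.515,109.428) → (4.351,96.961) → (9.515,84.494) → (21.982,79.330) → (34.449,84.494) → (39.613,96.961), returning to the start.

Shape 3 is a rectangle drawn with `<polygon>`. Its stroke #ff00ff means engrave at S246, F1920. After flipping Y the toolpath is (107.810,189.884) → (208.851,189.884) → (208.851,106.263) → (107.810,106.263) → (107.810,189.884), returning to the start.

; LightBurn 1.7.01
; GRBL device profile, absolute coords
G21
G90
G00 X14.899 Y200.218
M3 S246
G01 X317.169 Y235.027 F1920
G01 X297.387 Y188.188
G01 X280.329 Y166.999
G01 X122.720 Y124.286
G01 X14.899 Y200.218
M5
G00 X39.613 Y96.961
M3 S246
G01 X34.449 Y109.428 F1920
G01 X21.982 Y114.592
G01 X9.515 Y109.428
G01 X4.351 Y96.961
G01 X9.515 Y84.494
G01 X21.982 Y79.330
G01 X34.449 Y84.494
G01 X39.613 Y96.961
M5
G00 X107.810 Y189.884
M3 S246
G01 X208.851 Y189.884 F1920
G01 X208.851 Y106.263
G01 X107.810 Y106.263
G01 X107.810 Y189.884
M5
G00 X0.000 Y0.000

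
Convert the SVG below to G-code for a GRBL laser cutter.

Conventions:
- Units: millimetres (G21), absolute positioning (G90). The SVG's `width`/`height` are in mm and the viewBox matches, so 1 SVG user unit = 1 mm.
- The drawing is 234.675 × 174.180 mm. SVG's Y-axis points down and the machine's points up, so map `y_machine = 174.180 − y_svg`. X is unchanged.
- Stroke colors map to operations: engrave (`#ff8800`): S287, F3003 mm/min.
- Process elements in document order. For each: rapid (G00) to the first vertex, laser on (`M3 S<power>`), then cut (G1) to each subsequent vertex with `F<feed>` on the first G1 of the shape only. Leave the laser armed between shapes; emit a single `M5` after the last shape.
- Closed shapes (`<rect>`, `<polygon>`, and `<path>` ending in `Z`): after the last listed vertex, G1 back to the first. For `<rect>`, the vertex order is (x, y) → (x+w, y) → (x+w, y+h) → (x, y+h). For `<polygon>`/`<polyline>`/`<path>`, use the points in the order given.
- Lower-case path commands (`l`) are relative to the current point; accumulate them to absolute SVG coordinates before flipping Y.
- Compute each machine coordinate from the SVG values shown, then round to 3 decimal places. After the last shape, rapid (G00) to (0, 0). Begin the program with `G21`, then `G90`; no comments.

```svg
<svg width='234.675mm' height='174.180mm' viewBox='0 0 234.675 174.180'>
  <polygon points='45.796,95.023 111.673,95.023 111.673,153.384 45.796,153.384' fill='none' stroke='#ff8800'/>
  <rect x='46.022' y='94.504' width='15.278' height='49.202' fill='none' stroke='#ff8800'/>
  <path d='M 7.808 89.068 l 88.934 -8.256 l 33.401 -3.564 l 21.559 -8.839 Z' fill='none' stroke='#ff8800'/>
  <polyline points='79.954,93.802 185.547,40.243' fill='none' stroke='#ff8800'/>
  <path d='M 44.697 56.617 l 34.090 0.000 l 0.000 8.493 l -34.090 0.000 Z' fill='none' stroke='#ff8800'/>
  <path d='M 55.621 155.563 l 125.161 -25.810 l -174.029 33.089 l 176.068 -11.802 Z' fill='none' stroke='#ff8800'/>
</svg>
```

Since the viewBox matches the mm dimensions, user units are millimetres directly. The only transform is the Y-flip y_m = 174.180 − y_svg.

Shape 1 is a rectangle drawn with `<polygon>`. Its stroke #ff8800 means engrave at S287, F3003. After flipping Y the toolpath is (45.796,79.157) → (111.673,79.157) → (111.673,20.796) → (45.796,20.796) → (45.796,79.157), returning to the start.

Shape 2 is a rectangle drawn with `<rect>`. Its stroke #ff8800 means engrave at S287, F3003. After flipping Y the toolpath is (46.022,79.676) → (61.300,79.676) → (61.300,30.474) → (46.022,30.474) → (46.022,79.676), returning to the start.

Shape 3 is a closed polygon drawn with `<path>`. Its stroke #ff8800 means engrave at S287, F3003. After flipping Y the toolpath is (7.808,85.112) → (96.742,93.368) → (130.143,96.932) → (151.702,105.771) → (7.808,85.112), returning to the start.

Shape 4 is a line segment drawn with `<polyline>`. Its stroke #ff8800 means engrave at S287, F3003. After flipping Y the toolpath is (79.954,80.378) → (185.547,133.937).

Shape 5 is a rectangle drawn with `<path>`. Its stroke #ff8800 means engrave at S287, F3003. After flipping Y the toolpath is (44.697,117.563) → (78.787,117.563) → (78.787,109.070) → (44.697,109.070) → (44.697,117.563), returning to the start.

Shape 6 is a closed polygon drawn with `<path>`. Its stroke #ff8800 means engrave at S287, F3003. After flipping Y the toolpath is (55.621,18.617) → (180.782,44.427) → (6.753,11.338) → (182.821,23.140) → (55.621,18.617), returning to the start.

G21
G90
G00 X45.796 Y79.157
M3 S287
G1 X111.673 Y79.157 F3003
G1 X111.673 Y20.796
G1 X45.796 Y20.796
G1 X45.796 Y79.157
G00 X46.022 Y79.676
M3 S287
G1 X61.300 Y79.676 F3003
G1 X61.300 Y30.474
G1 X46.022 Y30.474
G1 X46.022 Y79.676
G00 X7.808 Y85.112
M3 S287
G1 X96.742 Y93.368 F3003
G1 X130.143 Y96.932
G1 X151.702 Y105.771
G1 X7.808 Y85.112
G00 X79.954 Y80.378
M3 S287
G1 X185.547 Y133.937 F3003
G00 X44.697 Y117.563
M3 S287
G1 X78.787 Y117.563 F3003
G1 X78.787 Y109.070
G1 X44.697 Y109.070
G1 X44.697 Y117.563
G00 X55.621 Y18.617
M3 S287
G1 X180.782 Y44.427 F3003
G1 X6.753 Y11.338
G1 X182.821 Y23.140
G1 X55.621 Y18.617
M5
G00 X0.000 Y0.000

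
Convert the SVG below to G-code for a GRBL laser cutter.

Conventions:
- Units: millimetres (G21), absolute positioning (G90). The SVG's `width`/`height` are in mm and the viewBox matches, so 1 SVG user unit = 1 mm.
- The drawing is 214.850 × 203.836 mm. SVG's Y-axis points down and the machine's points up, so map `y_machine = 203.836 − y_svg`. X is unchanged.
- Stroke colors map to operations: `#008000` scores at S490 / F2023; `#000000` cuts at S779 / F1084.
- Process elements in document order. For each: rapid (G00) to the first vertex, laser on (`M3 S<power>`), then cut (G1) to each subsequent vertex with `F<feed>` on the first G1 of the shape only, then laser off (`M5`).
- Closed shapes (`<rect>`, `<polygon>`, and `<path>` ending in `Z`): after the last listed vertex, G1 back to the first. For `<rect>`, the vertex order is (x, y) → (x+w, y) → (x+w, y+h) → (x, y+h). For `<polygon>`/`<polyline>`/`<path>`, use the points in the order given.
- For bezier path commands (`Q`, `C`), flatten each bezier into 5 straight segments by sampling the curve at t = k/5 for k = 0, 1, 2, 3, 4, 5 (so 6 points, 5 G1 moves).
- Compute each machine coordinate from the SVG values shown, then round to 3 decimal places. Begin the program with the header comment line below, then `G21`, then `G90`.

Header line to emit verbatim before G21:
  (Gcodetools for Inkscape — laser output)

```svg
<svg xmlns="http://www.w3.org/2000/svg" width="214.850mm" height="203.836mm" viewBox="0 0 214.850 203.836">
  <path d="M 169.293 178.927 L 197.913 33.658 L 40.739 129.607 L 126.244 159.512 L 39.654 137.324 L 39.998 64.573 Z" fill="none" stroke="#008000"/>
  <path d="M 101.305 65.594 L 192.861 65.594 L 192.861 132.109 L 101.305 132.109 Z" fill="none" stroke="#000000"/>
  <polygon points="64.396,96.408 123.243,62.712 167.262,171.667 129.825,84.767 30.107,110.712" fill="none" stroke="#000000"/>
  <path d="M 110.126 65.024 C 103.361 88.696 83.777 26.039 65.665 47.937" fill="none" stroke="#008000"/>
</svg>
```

viewBox `0 0 214.850 203.836` with mm width/height → 1 unit = 1 mm. Flip: y_m = 203.836 − y_svg.

**Shape 1** — `<path>` closed polygon, stroke `#008000` → score (S490, F2023). Machine vertices: (169.293,24.909) → (197.913,170.178) → (40.739,74.229) → (126.244,44.324) → (39.654,66.512) → (39.998,139.263) → (169.293,24.909). Closed: final G1 returns to the first vertex.

**Shape 2** — `<path>` rectangle, stroke `#000000` → cut (S779, F1084). Machine vertices: (101.305,138.242) → (192.861,138.242) → (192.861,71.727) → (101.305,71.727) → (101.305,138.242). Closed: final G1 returns to the first vertex.

**Shape 3** — `<polygon>` closed polygon, stroke `#000000` → cut (S779, F1084). Machine vertices: (64.396,107.428) → (123.243,141.124) → (167.262,32.169) → (129.825,119.069) → (30.107,93.124) → (64.396,107.428). Closed: final G1 returns to the first vertex.

**Shape 4** — `<path>` cubic bezier, stroke `#008000` → score (S490, F2023). Control points (SVG): P0=(110.126,65.024), P1=(103.361,88.696), P2=(83.777,26.039), P3=(65.665,47.937); sampled at t=k/5. Machine vertices: (110.126,138.812) → (104.643,133.601) → (96.770,140.907) → (87.191,152.527) → (76.595,160.258) → (65.665,155.899). Open path.

(Gcodetools for Inkscape — laser output)
G21
G90
G00 X169.293 Y24.909
M3 S490
G1 X197.913 Y170.178 F2023
G1 X40.739 Y74.229
G1 X126.244 Y44.324
G1 X39.654 Y66.512
G1 X39.998 Y139.263
G1 X169.293 Y24.909
M5
G00 X101.305 Y138.242
M3 S779
G1 X192.861 Y138.242 F1084
G1 X192.861 Y71.727
G1 X101.305 Y71.727
G1 X101.305 Y138.242
M5
G00 X64.396 Y107.428
M3 S779
G1 X123.243 Y141.124 F1084
G1 X167.262 Y32.169
G1 X129.825 Y119.069
G1 X30.107 Y93.124
G1 X64.396 Y107.428
M5
G00 X110.126 Y138.812
M3 S490
G1 X104.643 Y133.601 F2023
G1 X96.770 Y140.907
G1 X87.191 Y152.527
G1 X76.595 Y160.258
G1 X65.665 Y155.899
M5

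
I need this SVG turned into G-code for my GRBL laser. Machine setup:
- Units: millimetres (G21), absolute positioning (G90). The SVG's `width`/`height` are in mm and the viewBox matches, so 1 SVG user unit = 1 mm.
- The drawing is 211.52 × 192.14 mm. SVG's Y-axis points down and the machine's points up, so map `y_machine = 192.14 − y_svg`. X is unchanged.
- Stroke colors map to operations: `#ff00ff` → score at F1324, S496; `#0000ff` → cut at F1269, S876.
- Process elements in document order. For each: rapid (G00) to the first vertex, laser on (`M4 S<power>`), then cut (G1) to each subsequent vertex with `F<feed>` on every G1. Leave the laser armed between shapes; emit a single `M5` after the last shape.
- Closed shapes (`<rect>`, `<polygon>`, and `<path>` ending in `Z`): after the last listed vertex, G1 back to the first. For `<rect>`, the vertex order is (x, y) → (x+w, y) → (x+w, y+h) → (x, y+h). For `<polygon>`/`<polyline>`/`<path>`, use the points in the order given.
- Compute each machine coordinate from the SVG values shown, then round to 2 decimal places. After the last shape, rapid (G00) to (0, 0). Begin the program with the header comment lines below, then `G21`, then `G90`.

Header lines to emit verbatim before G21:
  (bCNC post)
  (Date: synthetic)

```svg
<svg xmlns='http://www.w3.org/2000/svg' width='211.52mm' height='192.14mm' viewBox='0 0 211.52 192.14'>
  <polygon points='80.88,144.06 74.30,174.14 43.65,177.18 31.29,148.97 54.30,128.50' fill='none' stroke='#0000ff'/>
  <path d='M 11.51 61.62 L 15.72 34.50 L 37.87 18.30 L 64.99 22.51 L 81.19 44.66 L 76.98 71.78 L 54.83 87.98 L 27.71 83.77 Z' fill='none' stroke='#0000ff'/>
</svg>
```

(bCNC post)
(Date: synthetic)
G21
G90
G00 X80.88 Y48.08
M4 S876
G1 X74.30 Y18.00 F1269
G1 X43.65 Y14.96 F1269
G1 X31.29 Y43.17 F1269
G1 X54.30 Y63.64 F1269
G1 X80.88 Y48.08 F1269
G00 X11.51 Y130.52
M4 S876
G1 X15.72 Y157.64 F1269
G1 X37.87 Y173.84 F1269
G1 X64.99 Y169.63 F1269
G1 X81.19 Y147.48 F1269
G1 X76.98 Y120.36 F1269
G1 X54.83 Y104.16 F1269
G1 X27.71 Y108.37 F1269
G1 X11.51 Y130.52 F1269
M5
G00 X0.00 Y0.00

Since the viewBox matches the mm dimensions, user units are millimetres directly. The only transform is the Y-flip y_m = 192.14 − y_svg.

Shape 1 is a regular polygon drawn with `<polygon>`. Its stroke #0000ff means cut at S876, F1269. After flipping Y the toolpath is (80.88,48.08) → (74.30,18.00) → (43.65,14.96) → (31.29,43.17) → (54.30,63.64) → (80.88,48.08), returning to the start.

Shape 2 is a regular polygon drawn with `<path>`. Its stroke #0000ff means cut at S876, F1269. After flipping Y the toolpath is (11.51,130.52) → (15.72,157.64) → (37.87,173.84) → (64.99,169.63) → (81.19,147.48) → (76.98,120.36) → (54.83,104.16) → (27.71,108.37) → (11.51,130.52), returning to the start.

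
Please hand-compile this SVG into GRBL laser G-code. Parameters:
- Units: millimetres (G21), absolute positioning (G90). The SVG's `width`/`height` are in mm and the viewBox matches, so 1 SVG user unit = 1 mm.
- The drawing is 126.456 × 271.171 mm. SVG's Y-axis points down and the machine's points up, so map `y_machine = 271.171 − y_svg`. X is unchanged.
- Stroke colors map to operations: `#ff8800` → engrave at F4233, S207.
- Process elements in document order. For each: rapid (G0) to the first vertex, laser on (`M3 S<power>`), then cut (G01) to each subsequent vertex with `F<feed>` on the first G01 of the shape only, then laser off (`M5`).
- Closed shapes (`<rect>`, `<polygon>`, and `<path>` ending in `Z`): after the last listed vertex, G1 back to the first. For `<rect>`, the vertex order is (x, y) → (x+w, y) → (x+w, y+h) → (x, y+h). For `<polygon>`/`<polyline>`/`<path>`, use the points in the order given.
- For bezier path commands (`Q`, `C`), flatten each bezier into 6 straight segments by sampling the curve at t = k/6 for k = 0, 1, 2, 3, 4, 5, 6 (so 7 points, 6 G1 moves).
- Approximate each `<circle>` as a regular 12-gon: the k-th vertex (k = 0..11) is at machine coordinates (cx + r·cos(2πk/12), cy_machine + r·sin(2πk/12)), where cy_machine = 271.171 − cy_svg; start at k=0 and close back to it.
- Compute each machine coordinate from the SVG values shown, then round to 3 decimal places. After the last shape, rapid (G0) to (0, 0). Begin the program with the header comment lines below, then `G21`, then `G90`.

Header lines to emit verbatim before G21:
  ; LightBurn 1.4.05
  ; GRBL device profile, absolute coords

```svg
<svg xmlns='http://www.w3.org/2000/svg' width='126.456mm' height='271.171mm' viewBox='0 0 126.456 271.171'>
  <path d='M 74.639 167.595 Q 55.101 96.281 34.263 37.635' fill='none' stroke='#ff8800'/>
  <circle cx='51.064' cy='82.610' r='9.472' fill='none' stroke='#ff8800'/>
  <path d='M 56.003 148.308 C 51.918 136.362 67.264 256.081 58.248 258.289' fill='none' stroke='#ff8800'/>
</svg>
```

Since the viewBox matches the mm dimensions, user units are millimetres directly. The only transform is the Y-flip y_m = 271.171 − y_svg.

Shape 1 is a quadratic bezier drawn with `<path>`. Its stroke #ff8800 means engrave at S207, F4233. After flipping Y the toolpath is (74.639,103.576) → (68.090,126.995) → (61.469,149.711) → (54.776,171.723) → (48.011,193.031) → (41.173,213.635) → (34.263,233.536).

Shape 2 is a circle drawn with `<circle>`. Its stroke #ff8800 means engrave at S207, F4233. After flipping Y the toolpath is (60.536,188.561) → (59.267,193.297) → (55.800,196.764) → (51.064,198.033) → (46.328,196.764) → (42.861,193.297) → (41.592,188.561) → (42.861,183.825) → (46.328,180.358) → (51.064,179.089) → (55.800,180.358) → (59.267,183.825) → (60.536,188.561), returning to the start.

Shape 3 is a cubic bezier drawn with `<path>`. Its stroke #ff8800 means engrave at S207, F4233. After flipping Y the toolpath is (56.003,122.863) → (55.377,119.018) → (56.773,100.149) → (58.975,73.180) → (60.765,45.032) → (60.929,22.625) → (58.248,12.882).

; LightBurn 1.4.05
; GRBL device profile, absolute coords
G21
G90
G0 X74.639 Y103.576
M3 S207
G01 X68.090 Y126.995 F4233
G01 X61.469 Y149.711
G01 X54.776 Y171.723
G01 X48.011 Y193.031
G01 X41.173 Y213.635
G01 X34.263 Y233.536
M5
G0 X60.536 Y188.561
M3 S207
G01 X59.267 Y193.297 F4233
G01 X55.800 Y196.764
G01 X51.064 Y198.033
G01 X46.328 Y196.764
G01 X42.861 Y193.297
G01 X41.592 Y188.561
G01 X42.861 Y183.825
G01 X46.328 Y180.358
G01 X51.064 Y179.089
G01 X55.800 Y180.358
G01 X59.267 Y183.825
G01 X60.536 Y188.561
M5
G0 X56.003 Y122.863
M3 S207
G01 X55.377 Y119.018 F4233
G01 X56.773 Y100.149
G01 X58.975 Y73.180
G01 X60.765 Y45.032
G01 X60.929 Y22.625
G01 X58.248 Y12.882
M5
G0 X0.000 Y0.000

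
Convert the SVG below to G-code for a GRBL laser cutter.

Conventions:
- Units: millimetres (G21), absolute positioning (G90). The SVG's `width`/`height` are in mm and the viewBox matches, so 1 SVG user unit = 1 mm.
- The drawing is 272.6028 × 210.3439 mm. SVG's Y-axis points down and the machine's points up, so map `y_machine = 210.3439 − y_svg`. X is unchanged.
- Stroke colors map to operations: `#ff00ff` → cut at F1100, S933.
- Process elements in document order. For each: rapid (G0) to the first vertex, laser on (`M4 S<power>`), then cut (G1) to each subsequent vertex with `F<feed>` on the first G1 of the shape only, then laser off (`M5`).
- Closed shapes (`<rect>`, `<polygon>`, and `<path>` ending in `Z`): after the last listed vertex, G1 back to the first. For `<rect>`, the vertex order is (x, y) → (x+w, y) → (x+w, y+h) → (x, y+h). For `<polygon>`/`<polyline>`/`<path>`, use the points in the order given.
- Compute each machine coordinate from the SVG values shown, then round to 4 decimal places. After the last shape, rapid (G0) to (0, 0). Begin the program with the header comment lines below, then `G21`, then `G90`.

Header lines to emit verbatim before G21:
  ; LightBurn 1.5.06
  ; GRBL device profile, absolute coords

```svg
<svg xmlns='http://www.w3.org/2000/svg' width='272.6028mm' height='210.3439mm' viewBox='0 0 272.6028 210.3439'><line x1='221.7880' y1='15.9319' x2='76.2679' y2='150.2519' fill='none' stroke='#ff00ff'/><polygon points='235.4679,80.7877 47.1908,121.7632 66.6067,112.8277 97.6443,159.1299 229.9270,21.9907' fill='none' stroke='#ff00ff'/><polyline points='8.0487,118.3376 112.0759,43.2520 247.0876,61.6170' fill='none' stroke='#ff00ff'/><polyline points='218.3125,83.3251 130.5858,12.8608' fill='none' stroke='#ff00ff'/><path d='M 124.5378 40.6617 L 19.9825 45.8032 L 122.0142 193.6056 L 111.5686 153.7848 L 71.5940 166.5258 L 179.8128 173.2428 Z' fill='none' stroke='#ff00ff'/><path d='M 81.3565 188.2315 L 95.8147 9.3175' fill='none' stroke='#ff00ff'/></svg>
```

; LightBurn 1.5.06
; GRBL device profile, absolute coords
G21
G90
G0 X221.7880 Y194.4120
M4 S933
G1 X76.2679 Y60.0920 F1100
M5
G0 X235.4679 Y129.5562
M4 S933
G1 X47.1908 Y88.5807 F1100
G1 X66.6067 Y97.5162
G1 X97.6443 Y51.2140
G1 X229.9270 Y188.3532
G1 X235.4679 Y129.5562
M5
G0 X8.0487 Y92.0063
M4 S933
G1 X112.0759 Y167.0919 F1100
G1 X247.0876 Y148.7269
M5
G0 X218.3125 Y127.0188
M4 S933
G1 X130.5858 Y197.4831 F1100
M5
G0 X124.5378 Y169.6822
M4 S933
G1 X19.9825 Y164.5407 F1100
G1 X122.0142 Y16.7383
G1 X111.5686 Y56.5591
G1 X71.5940 Y43.8181
G1 X179.8128 Y37.1011
G1 X124.5378 Y169.6822
M5
G0 X81.3565 Y22.1124
M4 S933
G1 X95.8147 Y201.0264 F1100
M5
G0 X0.0000 Y0.0000

1 u = 1 mm; y_m = 210.3439 − y.

[1] `<line>` line segment, #ff00ff→cut S933 F1100: (221.7880,194.4120) → (76.2679,60.0920)

[2] `<polygon>` closed polygon, #ff00ff→cut S933 F1100: (235.4679,129.5562) → (47.1908,88.5807) → (66.6067,97.5162) → (97.6443,51.2140) → (229.9270,188.3532) → (235.4679,129.5562) (closed)

[3] `<polyline>` open polyline, #ff00ff→cut S933 F1100: (8.0487,92.0063) → (112.0759,167.0919) → (247.0876,148.7269)

[4] `<polyline>` line segment, #ff00ff→cut S933 F1100: (218.3125,127.0188) → (130.5858,197.4831)

[5] `<path>` closed polygon, #ff00ff→cut S933 F1100: (124.5378,169.6822) → (19.9825,164.5407) → (122.0142,16.7383) → (111.5686,56.5591) → (71.5940,43.8181) → (179.8128,37.1011) → (124.5378,169.6822) (closed)

[6] `<path>` line segment, #ff00ff→cut S933 F1100: (81.3565,22.1124) → (95.8147,201.0264)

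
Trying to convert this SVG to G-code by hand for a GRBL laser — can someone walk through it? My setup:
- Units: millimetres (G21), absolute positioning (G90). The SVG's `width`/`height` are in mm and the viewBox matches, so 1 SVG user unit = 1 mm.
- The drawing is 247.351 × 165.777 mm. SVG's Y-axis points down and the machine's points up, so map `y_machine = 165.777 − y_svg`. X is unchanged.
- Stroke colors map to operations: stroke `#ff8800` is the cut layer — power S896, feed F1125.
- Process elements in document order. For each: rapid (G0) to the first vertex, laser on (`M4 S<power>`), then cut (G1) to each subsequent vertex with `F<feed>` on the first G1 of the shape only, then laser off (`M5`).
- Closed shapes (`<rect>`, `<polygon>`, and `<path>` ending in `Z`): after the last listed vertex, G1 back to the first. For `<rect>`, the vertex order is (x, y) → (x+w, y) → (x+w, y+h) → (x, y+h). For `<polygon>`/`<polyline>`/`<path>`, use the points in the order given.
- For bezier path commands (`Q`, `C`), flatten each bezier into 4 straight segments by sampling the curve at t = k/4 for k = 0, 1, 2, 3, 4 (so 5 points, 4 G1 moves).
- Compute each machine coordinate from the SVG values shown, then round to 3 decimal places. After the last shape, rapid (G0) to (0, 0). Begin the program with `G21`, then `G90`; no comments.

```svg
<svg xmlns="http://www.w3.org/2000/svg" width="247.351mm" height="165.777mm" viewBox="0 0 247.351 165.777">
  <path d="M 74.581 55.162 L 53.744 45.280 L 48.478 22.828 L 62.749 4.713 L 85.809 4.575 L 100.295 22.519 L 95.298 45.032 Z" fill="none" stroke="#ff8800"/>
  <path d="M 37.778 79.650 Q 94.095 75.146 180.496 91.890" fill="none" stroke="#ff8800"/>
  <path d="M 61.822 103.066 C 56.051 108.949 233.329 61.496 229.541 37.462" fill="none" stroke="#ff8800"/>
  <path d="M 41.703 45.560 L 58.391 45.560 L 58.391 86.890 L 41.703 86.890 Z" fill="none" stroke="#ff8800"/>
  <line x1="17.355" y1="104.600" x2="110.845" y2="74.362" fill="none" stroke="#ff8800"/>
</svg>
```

G21
G90
G0 X74.581 Y110.615
M4 S896
G1 X53.744 Y120.497 F1125
G1 X48.478 Y142.949
G1 X62.749 Y161.064
G1 X85.809 Y161.202
G1 X100.295 Y143.258
G1 X95.298 Y120.745
G1 X74.581 Y110.615
M5
G0 X37.778 Y86.127
M4 S896
G1 X67.817 Y87.051 F1125
G1 X101.616 Y85.319
G1 X139.176 Y80.931
G1 X180.496 Y73.887
M5
G0 X61.822 Y62.711
M4 S896
G1 X86.126 Y67.100 F1125
G1 X144.938 Y84.294
G1 X204.121 Y107.098
G1 X229.541 Y128.315
M5
G0 X41.703 Y120.217
M4 S896
G1 X58.391 Y120.217 F1125
G1 X58.391 Y78.887
G1 X41.703 Y78.887
G1 X41.703 Y120.217
M5
G0 X17.355 Y61.177
M4 S896
G1 X110.845 Y91.415 F1125
M5
G0 X0.000 Y0.000

1 u = 1 mm; y_m = 165.777 − y.

[1] `<path>` regular polygon, #ff8800→cut S896 F1125: (74.581,110.615) → (53.744,120.497) → (48.478,142.949) → (62.749,161.064) → (85.809,161.202) → (100.295,143.258) → (95.298,120.745) → (74.581,110.615) (closed)

[2] `<path>` quadratic bezier, #ff8800→cut S896 F1125: (37.778,86.127) → (67.817,87.051) → (101.616,85.319) → (139.176,80.931) → (180.496,73.887)

[3] `<path>` cubic bezier, #ff8800→cut S896 F1125: (61.822,62.711) → (86.126,67.100) → (144.938,84.294) → (204.121,107.098) → (229.541,128.315)

[4] `<path>` rectangle, #ff8800→cut S896 F1125: (41.703,120.217) → (58.391,120.217) → (58.391,78.887) → (41.703,78.887) → (41.703,120.217) (closed)

[5] `<line>` line segment, #ff8800→cut S896 F1125: (17.355,61.177) → (110.845,91.415)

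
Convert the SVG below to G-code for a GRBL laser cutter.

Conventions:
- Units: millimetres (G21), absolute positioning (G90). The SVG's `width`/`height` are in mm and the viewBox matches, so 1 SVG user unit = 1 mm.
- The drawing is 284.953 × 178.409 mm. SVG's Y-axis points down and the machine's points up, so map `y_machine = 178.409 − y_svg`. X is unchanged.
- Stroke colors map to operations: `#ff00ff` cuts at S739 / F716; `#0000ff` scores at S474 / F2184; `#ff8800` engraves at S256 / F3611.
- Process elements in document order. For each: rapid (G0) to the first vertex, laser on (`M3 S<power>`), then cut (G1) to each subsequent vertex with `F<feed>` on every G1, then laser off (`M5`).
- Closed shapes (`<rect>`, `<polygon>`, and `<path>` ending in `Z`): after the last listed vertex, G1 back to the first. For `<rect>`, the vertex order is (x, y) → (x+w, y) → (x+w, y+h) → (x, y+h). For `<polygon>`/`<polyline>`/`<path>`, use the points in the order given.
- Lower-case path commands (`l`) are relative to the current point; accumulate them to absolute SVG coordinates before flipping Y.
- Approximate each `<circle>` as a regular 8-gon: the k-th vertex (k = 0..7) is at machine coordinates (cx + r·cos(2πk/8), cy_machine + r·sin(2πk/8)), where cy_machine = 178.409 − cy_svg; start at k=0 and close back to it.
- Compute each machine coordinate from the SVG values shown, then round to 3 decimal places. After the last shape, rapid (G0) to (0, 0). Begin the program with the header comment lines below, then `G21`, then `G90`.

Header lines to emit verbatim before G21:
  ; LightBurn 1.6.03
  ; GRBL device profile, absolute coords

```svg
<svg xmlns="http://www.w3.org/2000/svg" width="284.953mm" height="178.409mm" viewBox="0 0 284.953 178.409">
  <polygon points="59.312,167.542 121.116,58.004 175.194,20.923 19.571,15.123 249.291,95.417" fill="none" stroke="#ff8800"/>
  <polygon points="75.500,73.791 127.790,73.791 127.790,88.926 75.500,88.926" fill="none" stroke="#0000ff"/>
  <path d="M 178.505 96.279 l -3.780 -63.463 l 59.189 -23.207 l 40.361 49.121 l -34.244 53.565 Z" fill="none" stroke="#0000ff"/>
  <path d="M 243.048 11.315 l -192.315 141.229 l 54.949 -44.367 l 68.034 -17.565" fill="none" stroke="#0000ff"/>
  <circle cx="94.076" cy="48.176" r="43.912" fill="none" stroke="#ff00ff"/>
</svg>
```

; LightBurn 1.6.03
; GRBL device profile, absolute coords
G21
G90
G0 X59.312 Y10.867
M3 S256
G1 X121.116 Y120.405 F3611
G1 X175.194 Y157.486 F3611
G1 X19.571 Y163.286 F3611
G1 X249.291 Y82.992 F3611
G1 X59.312 Y10.867 F3611
M5
G0 X75.500 Y104.618
M3 S474
G1 X127.790 Y104.618 F2184
G1 X127.790 Y89.483 F2184
G1 X75.500 Y89.483 F2184
G1 X75.500 Y104.618 F2184
M5
G0 X178.505 Y82.130
M3 S474
G1 X174.725 Y145.593 F2184
G1 X233.914 Y168.800 F2184
G1 X274.275 Y119.679 F2184
G1 X240.031 Y66.114 F2184
G1 X178.505 Y82.130 F2184
M5
G0 X243.048 Y167.094
M3 S474
G1 X50.733 Y25.865 F2184
G1 X105.682 Y70.232 F2184
G1 X173.716 Y87.797 F2184
M5
G0 X137.988 Y130.233
M3 S739
G1 X125.126 Y161.283 F716
G1 X94.076 Y174.145 F716
G1 X63.026 Y161.283 F716
G1 X50.164 Y130.233 F716
G1 X63.026 Y99.183 F716
G1 X94.076 Y86.321 F716
G1 X125.126 Y99.183 F716
G1 X137.988 Y130.233 F716
M5
G0 X0.000 Y0.000

viewBox `0 0 284.953 178.409` with mm width/height → 1 unit = 1 mm. Flip: y_m = 178.409 − y_svg.

**Shape 1** — `<polygon>` closed polygon, stroke `#ff8800` → engrave (S256, F3611). Machine vertices: (59.312,10.867) → (121.116,120.405) → (175.194,157.486) → (19.571,163.286) → (249.291,82.992) → (59.312,10.867). Closed: final G1 returns to the first vertex.

**Shape 2** — `<polygon>` rectangle, stroke `#0000ff` → score (S474, F2184). Machine vertices: (75.500,104.618) → (127.790,104.618) → (127.790,89.483) → (75.500,89.483) → (75.500,104.618). Closed: final G1 returns to the first vertex.

**Shape 3** — `<path>` regular polygon, stroke `#0000ff` → score (S474, F2184). Machine vertices: (178.505,82.130) → (174.725,145.593) → (233.914,168.800) → (274.275,119.679) → (240.031,66.114) → (178.505,82.130). Closed: final G1 returns to the first vertex.

**Shape 4** — `<path>` open polyline, stroke `#0000ff` → score (S474, F2184). Machine vertices: (243.048,167.094) → (50.733,25.865) → (105.682,70.232) → (173.716,87.797). Open path.

**Shape 5** — `<circle>` circle, stroke `#ff00ff` → cut (S739, F716). Machine vertices: (137.988,130.233) → (125.126,161.283) → (94.076,174.145) → (63.026,161.283) → (50.164,130.233) → (63.026,99.183) → (94.076,86.321) → (125.126,99.183) → (137.988,130.233). Closed: final G1 returns to the first vertex.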